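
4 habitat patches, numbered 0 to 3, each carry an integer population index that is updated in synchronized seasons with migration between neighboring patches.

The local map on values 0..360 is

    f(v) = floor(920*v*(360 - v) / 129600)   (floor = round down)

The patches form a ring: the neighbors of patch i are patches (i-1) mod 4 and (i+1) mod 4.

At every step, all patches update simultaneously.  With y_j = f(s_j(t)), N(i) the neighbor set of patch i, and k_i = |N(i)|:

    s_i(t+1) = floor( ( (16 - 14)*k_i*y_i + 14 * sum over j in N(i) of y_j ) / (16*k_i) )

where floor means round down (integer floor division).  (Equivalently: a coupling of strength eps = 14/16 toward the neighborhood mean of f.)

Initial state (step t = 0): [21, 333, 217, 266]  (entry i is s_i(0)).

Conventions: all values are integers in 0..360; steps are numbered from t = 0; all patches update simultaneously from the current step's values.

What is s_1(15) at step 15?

Simulating step by step:
t=0: [21, 333, 217, 266]
t=1: [111, 126, 132, 140]
t=2: [211, 205, 213, 206]
t=3: [224, 222, 224, 222]
t=4: [216, 216, 216, 216]
t=5: [220, 220, 220, 220]
t=6: [218, 218, 218, 218]
t=7: [219, 219, 219, 219]
t=8: [219, 219, 219, 219]
t=9: [219, 219, 219, 219]
t=10: [219, 219, 219, 219]
t=11: [219, 219, 219, 219]
t=12: [219, 219, 219, 219]
t=13: [219, 219, 219, 219]
t=14: [219, 219, 219, 219]
t=15: [219, 219, 219, 219]

Answer: s_1(15) = 219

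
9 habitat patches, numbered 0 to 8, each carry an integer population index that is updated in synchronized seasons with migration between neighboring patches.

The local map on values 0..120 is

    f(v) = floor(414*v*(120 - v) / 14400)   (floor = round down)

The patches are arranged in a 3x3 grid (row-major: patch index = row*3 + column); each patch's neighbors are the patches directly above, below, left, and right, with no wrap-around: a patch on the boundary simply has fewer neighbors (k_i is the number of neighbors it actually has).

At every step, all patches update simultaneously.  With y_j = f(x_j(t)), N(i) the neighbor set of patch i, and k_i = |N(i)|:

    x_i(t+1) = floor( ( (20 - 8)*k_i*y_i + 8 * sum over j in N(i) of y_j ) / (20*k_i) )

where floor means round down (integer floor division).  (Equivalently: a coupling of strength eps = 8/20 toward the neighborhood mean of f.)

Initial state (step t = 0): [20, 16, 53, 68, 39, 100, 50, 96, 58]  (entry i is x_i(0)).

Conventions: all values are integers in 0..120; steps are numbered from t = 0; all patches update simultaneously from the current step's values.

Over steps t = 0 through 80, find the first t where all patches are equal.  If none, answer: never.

Answer: 12
Key observation: Synchronization is absorbing here: once all patches are equal they stay equal, and step 12 is the first all-equal step.

Derivation:
t=0: [20, 16, 53, 68, 39, 100, 50, 96, 58]  (not all equal)
t=1: [63, 61, 82, 93, 81, 73, 93, 78, 86]  (not all equal)
t=2: [96, 99, 93, 78, 90, 93, 76, 89, 88]  (not all equal)
t=3: [70, 64, 69, 88, 76, 73, 92, 81, 78]  (not all equal)
t=4: [96, 101, 100, 84, 94, 97, 78, 89, 94]  (not all equal)
t=5: [67, 58, 58, 82, 70, 64, 89, 78, 70]  (not all equal)
t=6: [99, 102, 103, 90, 98, 102, 84, 93, 99]  (not all equal)
t=7: [61, 53, 50, 73, 61, 53, 81, 70, 60]  (not all equal)
t=8: [101, 102, 100, 98, 102, 102, 93, 99, 102]  (not all equal)
t=9: [55, 53, 55, 60, 53, 52, 67, 58, 53]  (not all equal)
t=10: [102, 102, 101, 102, 102, 101, 102, 102, 102]  (not all equal)
t=11: [52, 52, 54, 52, 52, 54, 52, 52, 52]  (not all equal)
t=12: [101, 101, 101, 101, 101, 101, 101, 101, 101]  (all equal)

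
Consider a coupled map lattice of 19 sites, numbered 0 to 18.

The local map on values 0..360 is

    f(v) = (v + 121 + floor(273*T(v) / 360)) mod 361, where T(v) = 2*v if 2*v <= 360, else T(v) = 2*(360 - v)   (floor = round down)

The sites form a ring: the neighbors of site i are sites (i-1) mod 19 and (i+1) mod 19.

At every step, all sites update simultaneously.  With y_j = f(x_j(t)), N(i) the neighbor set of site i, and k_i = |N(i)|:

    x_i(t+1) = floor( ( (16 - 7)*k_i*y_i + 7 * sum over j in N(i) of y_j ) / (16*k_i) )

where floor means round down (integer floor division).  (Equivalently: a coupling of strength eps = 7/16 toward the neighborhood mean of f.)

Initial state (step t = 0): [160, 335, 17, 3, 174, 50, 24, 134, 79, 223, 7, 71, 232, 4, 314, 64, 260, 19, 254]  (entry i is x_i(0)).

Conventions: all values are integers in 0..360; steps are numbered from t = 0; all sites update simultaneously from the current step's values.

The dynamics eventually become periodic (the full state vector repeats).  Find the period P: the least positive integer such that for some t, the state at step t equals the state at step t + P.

Simulating step by step:
t=0: [160, 335, 17, 3, 174, 50, 24, 134, 79, 223, 7, 71, 232, 4, 314, 64, 260, 19, 254]
t=1: [158, 145, 148, 150, 192, 221, 176, 163, 242, 206, 184, 239, 198, 145, 170, 227, 194, 169, 170]
t=2: [156, 132, 131, 151, 187, 196, 192, 179, 181, 197, 201, 192, 181, 155, 173, 191, 196, 189, 180]
t=3: [152, 104, 100, 143, 192, 205, 206, 209, 209, 205, 203, 206, 197, 173, 187, 203, 205, 208, 198]
t=4: [128, 45, 36, 114, 185, 201, 199, 198, 198, 199, 200, 200, 200, 200, 204, 202, 199, 199, 188]
t=5: [142, 195, 179, 117, 172, 203, 202, 203, 203, 202, 202, 202, 202, 201, 200, 201, 202, 204, 179]
t=6: [156, 186, 174, 118, 163, 199, 201, 201, 201, 201, 201, 201, 201, 201, 202, 201, 201, 202, 187]
t=7: [176, 193, 168, 111, 152, 195, 202, 202, 202, 202, 202, 202, 202, 201, 201, 201, 201, 202, 194]
t=8: [203, 199, 155, 92, 133, 190, 201, 201, 201, 201, 201, 201, 201, 201, 202, 202, 201, 202, 203]
t=9: [201, 190, 205, 251, 175, 181, 203, 202, 202, 202, 202, 202, 202, 201, 201, 201, 201, 201, 201]
t=10: [203, 204, 196, 186, 197, 206, 203, 201, 201, 201, 201, 201, 201, 201, 202, 202, 202, 202, 202]
t=11: [200, 201, 204, 206, 204, 200, 200, 201, 202, 202, 202, 202, 202, 201, 201, 201, 201, 201, 201]
t=12: [202, 201, 200, 199, 200, 201, 202, 201, 201, 201, 201, 201, 201, 201, 202, 202, 202, 202, 202]
t=13: [201, 201, 202, 202, 202, 201, 201, 201, 202, 202, 202, 202, 202, 201, 201, 201, 201, 201, 201]
t=14: [202, 201, 201, 201, 201, 201, 202, 201, 201, 201, 201, 201, 201, 201, 202, 202, 202, 202, 202]
t=15: [201, 201, 202, 202, 202, 201, 201, 201, 202, 202, 202, 202, 202, 201, 201, 201, 201, 201, 201]

Answer: 2
Key observation: The state at step 13, [201, 201, 202, 202, 202, 201, 201, 201, 202, 202, 202, 202, 202, 201, 201, 201, 201, 201, 201], reappears at step 15 — and no state repeats earlier — so the cycle the system enters has period 2.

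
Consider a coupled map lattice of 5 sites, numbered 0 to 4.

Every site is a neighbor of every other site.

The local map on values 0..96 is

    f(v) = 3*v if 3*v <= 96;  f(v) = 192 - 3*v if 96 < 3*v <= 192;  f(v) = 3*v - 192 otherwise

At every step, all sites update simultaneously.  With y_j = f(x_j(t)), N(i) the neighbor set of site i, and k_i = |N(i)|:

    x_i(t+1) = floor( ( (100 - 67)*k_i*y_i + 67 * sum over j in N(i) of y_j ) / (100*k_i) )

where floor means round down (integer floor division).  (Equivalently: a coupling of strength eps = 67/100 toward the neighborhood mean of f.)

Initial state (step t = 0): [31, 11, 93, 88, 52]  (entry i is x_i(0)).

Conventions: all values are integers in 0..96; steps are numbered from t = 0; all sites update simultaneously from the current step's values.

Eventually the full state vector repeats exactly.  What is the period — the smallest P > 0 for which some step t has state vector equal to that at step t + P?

Simulating step by step:
t=0: [31, 11, 93, 88, 52]
t=1: [68, 59, 67, 65, 59]
t=2: [10, 11, 10, 9, 11]
t=3: [30, 30, 30, 30, 30]
t=4: [90, 90, 90, 90, 90]
t=5: [78, 78, 78, 78, 78]
t=6: [42, 42, 42, 42, 42]
t=7: [66, 66, 66, 66, 66]
t=8: [6, 6, 6, 6, 6]
t=9: [18, 18, 18, 18, 18]
t=10: [54, 54, 54, 54, 54]
t=11: [30, 30, 30, 30, 30]

Answer: 8
Key observation: The state at step 3, [30, 30, 30, 30, 30], reappears at step 11 — and no state repeats earlier — so the cycle the system enters has period 8.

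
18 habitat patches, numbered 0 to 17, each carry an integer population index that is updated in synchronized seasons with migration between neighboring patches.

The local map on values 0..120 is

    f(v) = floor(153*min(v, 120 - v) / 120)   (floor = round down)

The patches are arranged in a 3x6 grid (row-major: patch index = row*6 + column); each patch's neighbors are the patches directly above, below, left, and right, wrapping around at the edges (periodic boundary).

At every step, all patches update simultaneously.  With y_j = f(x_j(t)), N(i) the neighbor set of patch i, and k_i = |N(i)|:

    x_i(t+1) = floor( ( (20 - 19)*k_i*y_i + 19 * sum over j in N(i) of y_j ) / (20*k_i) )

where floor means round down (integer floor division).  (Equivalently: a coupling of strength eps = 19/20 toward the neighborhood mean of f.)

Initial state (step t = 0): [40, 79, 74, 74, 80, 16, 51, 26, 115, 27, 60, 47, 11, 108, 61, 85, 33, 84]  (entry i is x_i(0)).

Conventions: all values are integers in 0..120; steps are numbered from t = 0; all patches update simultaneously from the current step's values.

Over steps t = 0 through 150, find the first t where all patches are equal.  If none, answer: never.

Simulating step by step:
t=0: [40, 79, 74, 74, 80, 16, 51, 26, 115, 27, 60, 47, 11, 108, 61, 85, 33, 84]  (not all equal)
t=1: [38, 39, 48, 47, 49, 49, 40, 34, 47, 45, 47, 51, 42, 42, 32, 51, 53, 34]  (not all equal)
t=2: [53, 51, 52, 61, 61, 54, 52, 52, 50, 60, 62, 54, 48, 46, 58, 56, 57, 60]  (not all equal)
t=3: [65, 64, 68, 72, 72, 71, 65, 63, 69, 70, 72, 70, 66, 65, 64, 73, 73, 67]  (not all equal)
t=4: [67, 69, 66, 62, 60, 65, 68, 69, 67, 61, 61, 64, 69, 70, 65, 63, 61, 63]  (not all equal)
t=5: [66, 65, 68, 72, 73, 71, 66, 65, 69, 71, 74, 70, 66, 66, 67, 73, 73, 70]  (not all equal)
t=6: [67, 68, 65, 61, 59, 63, 67, 67, 66, 60, 60, 62, 66, 68, 64, 62, 59, 63]  (not all equal)
t=7: [68, 67, 70, 73, 74, 71, 68, 66, 70, 73, 74, 71, 68, 67, 69, 74, 74, 72]  (not all equal)
t=8: [65, 66, 63, 59, 59, 61, 65, 65, 63, 59, 59, 61, 65, 66, 62, 60, 58, 61]  (not all equal)
t=9: [70, 69, 72, 74, 74, 73, 71, 69, 72, 74, 74, 73, 70, 70, 72, 74, 75, 73]  (not all equal)
t=10: [62, 63, 61, 58, 58, 59, 62, 62, 61, 58, 58, 59, 61, 63, 60, 58, 58, 59]  (not all equal)
t=11: [73, 73, 74, 73, 73, 74, 73, 73, 74, 73, 73, 74, 73, 73, 73, 73, 73, 74]  (not all equal)
t=12: [58, 58, 58, 58, 58, 58, 58, 58, 58, 58, 58, 58, 58, 59, 58, 59, 58, 58]  (not all equal)
t=13: [73, 73, 73, 73, 73, 73, 73, 73, 73, 73, 73, 73, 73, 73, 73, 73, 73, 73]  (all equal)

Answer: 13
Key observation: Synchronization is absorbing here: once all patches are equal they stay equal, and step 13 is the first all-equal step.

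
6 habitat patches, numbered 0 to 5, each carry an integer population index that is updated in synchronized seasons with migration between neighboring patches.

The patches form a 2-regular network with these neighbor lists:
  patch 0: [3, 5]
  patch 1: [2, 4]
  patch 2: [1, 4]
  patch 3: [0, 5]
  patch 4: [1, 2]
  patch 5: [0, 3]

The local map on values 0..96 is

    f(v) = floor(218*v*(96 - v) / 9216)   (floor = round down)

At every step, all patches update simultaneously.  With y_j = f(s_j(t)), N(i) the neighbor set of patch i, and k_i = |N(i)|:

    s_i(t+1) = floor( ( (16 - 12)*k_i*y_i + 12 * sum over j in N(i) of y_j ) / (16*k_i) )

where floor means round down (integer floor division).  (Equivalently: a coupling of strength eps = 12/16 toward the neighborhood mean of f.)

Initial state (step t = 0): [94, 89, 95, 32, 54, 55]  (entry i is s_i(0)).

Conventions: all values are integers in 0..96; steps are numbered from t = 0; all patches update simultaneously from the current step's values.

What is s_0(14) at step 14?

Answer: s_0(14) = 53

Derivation:
t=0: [94, 89, 95, 32, 54, 55]
t=1: [38, 24, 25, 33, 19, 32]
t=2: [49, 38, 38, 49, 38, 49]
t=3: [54, 52, 52, 54, 52, 54]
t=4: [53, 54, 54, 53, 54, 53]
t=5: [53, 53, 53, 53, 53, 53]
t=6: [53, 53, 53, 53, 53, 53]
t=7: [53, 53, 53, 53, 53, 53]
t=8: [53, 53, 53, 53, 53, 53]
t=9: [53, 53, 53, 53, 53, 53]
t=10: [53, 53, 53, 53, 53, 53]
t=11: [53, 53, 53, 53, 53, 53]
t=12: [53, 53, 53, 53, 53, 53]
t=13: [53, 53, 53, 53, 53, 53]
t=14: [53, 53, 53, 53, 53, 53]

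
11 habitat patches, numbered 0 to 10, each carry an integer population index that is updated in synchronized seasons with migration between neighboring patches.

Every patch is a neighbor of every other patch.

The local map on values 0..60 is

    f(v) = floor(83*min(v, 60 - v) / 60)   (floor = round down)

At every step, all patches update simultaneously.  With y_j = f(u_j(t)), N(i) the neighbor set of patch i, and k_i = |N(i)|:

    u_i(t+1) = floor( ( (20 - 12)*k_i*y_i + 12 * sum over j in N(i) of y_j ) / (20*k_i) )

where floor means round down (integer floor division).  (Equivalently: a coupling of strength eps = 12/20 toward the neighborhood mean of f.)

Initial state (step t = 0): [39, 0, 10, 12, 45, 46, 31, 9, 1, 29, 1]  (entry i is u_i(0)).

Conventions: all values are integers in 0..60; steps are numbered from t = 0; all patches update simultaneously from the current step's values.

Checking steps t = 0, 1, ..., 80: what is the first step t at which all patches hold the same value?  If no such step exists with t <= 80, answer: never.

Simulating step by step:
t=0: [39, 0, 10, 12, 45, 46, 31, 9, 1, 29, 1]  (not all equal)
t=1: [21, 11, 15, 16, 18, 17, 25, 15, 11, 25, 11]  (not all equal)
t=2: [24, 20, 21, 22, 23, 22, 26, 21, 20, 26, 20]  (not all equal)
t=3: [31, 29, 29, 30, 30, 30, 31, 29, 29, 31, 29]  (not all equal)
t=4: [40, 40, 40, 40, 40, 40, 40, 40, 40, 40, 40]  (all equal)

Answer: 4
Key observation: Synchronization is absorbing here: once all patches are equal they stay equal, and step 4 is the first all-equal step.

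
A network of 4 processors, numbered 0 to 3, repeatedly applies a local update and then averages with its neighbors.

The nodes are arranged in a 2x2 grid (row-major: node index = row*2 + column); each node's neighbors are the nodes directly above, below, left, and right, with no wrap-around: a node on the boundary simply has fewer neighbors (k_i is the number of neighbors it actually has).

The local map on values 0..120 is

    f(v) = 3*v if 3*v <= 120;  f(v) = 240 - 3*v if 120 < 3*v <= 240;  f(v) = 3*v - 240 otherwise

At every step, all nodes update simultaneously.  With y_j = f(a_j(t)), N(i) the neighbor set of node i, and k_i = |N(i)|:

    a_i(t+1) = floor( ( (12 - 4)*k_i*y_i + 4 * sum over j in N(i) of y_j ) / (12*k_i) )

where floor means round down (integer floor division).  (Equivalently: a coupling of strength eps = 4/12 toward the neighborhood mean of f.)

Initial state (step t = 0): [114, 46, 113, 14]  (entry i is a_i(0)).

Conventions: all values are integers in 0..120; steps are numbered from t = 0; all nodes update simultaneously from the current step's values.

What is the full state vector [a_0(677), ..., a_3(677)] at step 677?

Simulating step by step:
t=0: [114, 46, 113, 14]
t=1: [101, 92, 90, 61]
t=2: [53, 44, 40, 49]
t=3: [92, 101, 109, 100]
t=4: [49, 58, 74, 65]
t=5: [76, 67, 35, 44]
t=6: [32, 46, 90, 96]
t=7: [86, 92, 44, 54]
t=8: [36, 40, 88, 76]
t=9: [96, 100, 36, 32]
t=10: [60, 64, 96, 92]
t=11: [56, 48, 48, 40]
t=12: [80, 96, 96, 112]
t=13: [16, 48, 48, 80]
t=14: [64, 72, 72, 32]
t=15: [40, 40, 40, 72]
t=16: [120, 104, 104, 56]
t=17: [104, 80, 80, 72]
t=18: [48, 16, 16, 16]
t=19: [80, 56, 56, 48]
t=20: [24, 64, 64, 88]
t=21: [64, 48, 48, 32]
t=22: [64, 88, 88, 96]
t=23: [40, 32, 32, 40]
t=24: [112, 104, 104, 112]
t=25: [88, 80, 80, 88]
t=26: [16, 8, 8, 16]
t=27: [40, 32, 32, 40]

Answer: [88, 80, 80, 88]
Key observation: The state at step 23, [40, 32, 32, 40], reappears at step 27: the system is in a cycle of period 4 from step 23 on.  Therefore the state at step 677 equals the state at step 23 + ((677 - 23) mod 4) = 25, which is [88, 80, 80, 88].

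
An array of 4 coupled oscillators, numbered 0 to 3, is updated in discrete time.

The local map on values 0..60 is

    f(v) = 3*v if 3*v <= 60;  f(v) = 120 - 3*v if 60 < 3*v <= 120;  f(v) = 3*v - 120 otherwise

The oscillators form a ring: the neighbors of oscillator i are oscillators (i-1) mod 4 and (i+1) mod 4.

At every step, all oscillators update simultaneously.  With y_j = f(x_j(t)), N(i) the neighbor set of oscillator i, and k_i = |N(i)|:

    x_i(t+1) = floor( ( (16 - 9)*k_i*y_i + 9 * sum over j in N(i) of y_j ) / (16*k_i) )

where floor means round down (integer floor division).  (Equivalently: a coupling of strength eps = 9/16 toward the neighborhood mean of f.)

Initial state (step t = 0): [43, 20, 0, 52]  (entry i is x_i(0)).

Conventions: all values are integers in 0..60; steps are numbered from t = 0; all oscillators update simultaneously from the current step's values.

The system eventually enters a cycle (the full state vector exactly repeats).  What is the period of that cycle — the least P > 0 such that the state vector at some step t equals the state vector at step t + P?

Answer: 4
Key observation: The state at step 27, [54, 54, 54, 55], reappears at step 31 — and no state repeats earlier — so the cycle the system enters has period 4.

Derivation:
t=0: [43, 20, 0, 52]
t=1: [30, 28, 27, 18]
t=2: [38, 35, 42, 43]
t=3: [9, 9, 9, 7]
t=4: [25, 27, 25, 24]
t=5: [44, 42, 44, 46]
t=6: [12, 9, 12, 14]
t=7: [35, 32, 35, 38]
t=8: [15, 18, 15, 11]
t=9: [44, 48, 44, 39]
t=10: [12, 17, 12, 8]
t=11: [36, 42, 36, 30]
t=12: [15, 9, 15, 19]
t=13: [43, 37, 43, 50]
t=14: [14, 9, 14, 18]
t=15: [41, 35, 41, 47]
t=16: [11, 8, 11, 10]
t=17: [29, 29, 29, 31]
t=18: [31, 33, 31, 30]
t=19: [26, 24, 26, 28]
t=20: [42, 44, 42, 39]
t=21: [6, 8, 6, 4]
t=22: [18, 20, 18, 15]
t=23: [53, 56, 53, 50]
t=24: [39, 42, 39, 35]
t=25: [7, 4, 7, 8]
t=26: [19, 17, 19, 22]
t=27: [54, 54, 54, 55]
t=28: [42, 42, 42, 43]
t=29: [6, 6, 6, 7]
t=30: [18, 18, 18, 19]
t=31: [54, 54, 54, 55]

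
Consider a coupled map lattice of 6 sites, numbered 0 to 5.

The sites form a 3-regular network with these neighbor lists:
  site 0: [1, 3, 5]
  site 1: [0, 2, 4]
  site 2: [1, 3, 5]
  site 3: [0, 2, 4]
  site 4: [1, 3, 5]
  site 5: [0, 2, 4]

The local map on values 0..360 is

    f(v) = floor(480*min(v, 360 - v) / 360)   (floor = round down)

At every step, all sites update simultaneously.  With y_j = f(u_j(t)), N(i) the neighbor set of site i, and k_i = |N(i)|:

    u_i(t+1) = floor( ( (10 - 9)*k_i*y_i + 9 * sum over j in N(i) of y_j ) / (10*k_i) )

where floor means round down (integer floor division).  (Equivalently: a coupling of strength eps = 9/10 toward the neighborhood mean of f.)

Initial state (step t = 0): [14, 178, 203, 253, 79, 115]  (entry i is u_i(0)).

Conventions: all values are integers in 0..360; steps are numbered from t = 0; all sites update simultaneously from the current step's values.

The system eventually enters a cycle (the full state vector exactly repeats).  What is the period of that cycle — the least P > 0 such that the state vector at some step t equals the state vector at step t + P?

Answer: 6
Key observation: The state at step 38, [224, 224, 224, 224, 224, 224], reappears at step 44 — and no state repeats earlier — so the cycle the system enters has period 6.

Derivation:
t=0: [14, 178, 203, 253, 79, 115]
t=1: [161, 123, 180, 113, 170, 114]
t=2: [161, 220, 163, 219, 162, 219]
t=3: [190, 212, 190, 212, 190, 212]
t=4: [199, 223, 199, 223, 199, 223]
t=5: [185, 210, 185, 210, 185, 210]
t=6: [203, 229, 203, 229, 203, 229]
t=7: [177, 205, 177, 205, 177, 205]
t=8: [209, 233, 209, 233, 209, 233]
t=9: [172, 197, 172, 197, 172, 197]
t=10: [218, 227, 218, 227, 218, 227]
t=11: [178, 187, 178, 187, 178, 187]
t=12: [230, 236, 230, 236, 230, 236]
t=13: [165, 172, 165, 172, 165, 172]
t=14: [228, 220, 228, 220, 228, 220]
t=15: [185, 177, 185, 177, 185, 177]
t=16: [235, 233, 235, 233, 235, 233]
t=17: [168, 166, 168, 166, 168, 166]
t=18: [221, 223, 221, 223, 221, 223]
t=19: [182, 184, 182, 184, 182, 184]
t=20: [234, 236, 234, 236, 234, 236]
t=21: [165, 167, 165, 167, 165, 167]
t=22: [221, 220, 221, 220, 221, 220]
t=23: [185, 185, 185, 185, 185, 185]
t=24: [233, 233, 233, 233, 233, 233]
t=25: [169, 169, 169, 169, 169, 169]
t=26: [225, 225, 225, 225, 225, 225]
t=27: [180, 180, 180, 180, 180, 180]
t=28: [240, 240, 240, 240, 240, 240]
t=29: [160, 160, 160, 160, 160, 160]
t=30: [213, 213, 213, 213, 213, 213]
t=31: [196, 196, 196, 196, 196, 196]
t=32: [218, 218, 218, 218, 218, 218]
t=33: [189, 189, 189, 189, 189, 189]
t=34: [228, 228, 228, 228, 228, 228]
t=35: [176, 176, 176, 176, 176, 176]
t=36: [234, 234, 234, 234, 234, 234]
t=37: [168, 168, 168, 168, 168, 168]
t=38: [224, 224, 224, 224, 224, 224]
t=39: [181, 181, 181, 181, 181, 181]
t=40: [238, 238, 238, 238, 238, 238]
t=41: [162, 162, 162, 162, 162, 162]
t=42: [216, 216, 216, 216, 216, 216]
t=43: [192, 192, 192, 192, 192, 192]
t=44: [224, 224, 224, 224, 224, 224]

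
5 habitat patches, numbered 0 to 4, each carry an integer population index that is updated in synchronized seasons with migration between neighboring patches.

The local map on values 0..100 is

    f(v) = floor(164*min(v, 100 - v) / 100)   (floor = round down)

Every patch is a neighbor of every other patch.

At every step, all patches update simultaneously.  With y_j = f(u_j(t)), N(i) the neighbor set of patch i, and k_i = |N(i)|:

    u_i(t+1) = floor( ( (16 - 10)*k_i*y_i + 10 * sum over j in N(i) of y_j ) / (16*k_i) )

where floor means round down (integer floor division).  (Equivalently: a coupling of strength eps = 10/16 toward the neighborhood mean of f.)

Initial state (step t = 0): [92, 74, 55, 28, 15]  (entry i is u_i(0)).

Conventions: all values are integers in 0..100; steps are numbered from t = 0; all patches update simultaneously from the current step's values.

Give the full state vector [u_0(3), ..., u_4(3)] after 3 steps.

Simulating step by step:
t=0: [92, 74, 55, 28, 15]
t=1: [33, 39, 46, 40, 36]
t=2: [61, 63, 65, 63, 62]
t=3: [60, 60, 59, 60, 60]

Answer: [60, 60, 59, 60, 60]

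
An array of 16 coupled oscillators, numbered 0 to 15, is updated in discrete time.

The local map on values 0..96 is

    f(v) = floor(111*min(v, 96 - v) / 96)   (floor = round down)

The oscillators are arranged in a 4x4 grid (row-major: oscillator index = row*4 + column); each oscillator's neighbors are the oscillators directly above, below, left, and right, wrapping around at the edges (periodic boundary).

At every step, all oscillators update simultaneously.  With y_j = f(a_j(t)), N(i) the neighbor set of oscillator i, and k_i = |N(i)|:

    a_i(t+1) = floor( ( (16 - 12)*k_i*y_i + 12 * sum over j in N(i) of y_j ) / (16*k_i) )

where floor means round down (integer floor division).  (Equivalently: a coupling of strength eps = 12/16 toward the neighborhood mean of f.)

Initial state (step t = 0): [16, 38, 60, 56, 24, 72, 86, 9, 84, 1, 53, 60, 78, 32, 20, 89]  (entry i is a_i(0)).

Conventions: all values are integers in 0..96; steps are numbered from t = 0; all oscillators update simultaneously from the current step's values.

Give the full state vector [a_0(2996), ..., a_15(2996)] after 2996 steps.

Simulating step by step:
t=0: [16, 38, 60, 56, 24, 72, 86, 9, 84, 1, 53, 60, 78, 32, 20, 89]
t=1: [30, 33, 33, 25, 19, 22, 26, 25, 19, 23, 26, 25, 19, 25, 31, 26]
t=2: [28, 32, 34, 31, 25, 27, 30, 27, 23, 26, 29, 27, 26, 29, 32, 28]
t=3: [32, 34, 36, 33, 29, 31, 33, 31, 28, 30, 33, 30, 30, 33, 34, 32]
t=4: [36, 38, 39, 37, 34, 35, 37, 35, 33, 35, 36, 35, 35, 36, 38, 36]
t=5: [41, 42, 43, 41, 39, 40, 41, 40, 39, 40, 41, 40, 40, 41, 42, 41]
t=6: [46, 47, 47, 47, 45, 46, 47, 46, 45, 46, 46, 46, 46, 47, 47, 46]
t=7: [53, 53, 54, 53, 52, 53, 53, 53, 52, 53, 53, 52, 53, 53, 53, 53]
t=8: [49, 48, 48, 48, 49, 49, 48, 49, 49, 49, 49, 49, 49, 49, 48, 49]
t=9: [54, 54, 55, 54, 54, 54, 54, 54, 54, 54, 54, 54, 54, 54, 54, 54]
t=10: [48, 47, 47, 47, 48, 48, 47, 48, 48, 48, 48, 48, 48, 48, 47, 48]
t=11: [54, 54, 54, 54, 55, 54, 54, 54, 55, 55, 54, 55, 55, 54, 54, 54]
t=12: [47, 48, 48, 48, 47, 47, 48, 47, 47, 47, 47, 47, 47, 47, 48, 47]
t=13: [54, 54, 55, 54, 54, 54, 54, 54, 54, 54, 54, 54, 54, 54, 54, 54]

Answer: [47, 48, 48, 48, 47, 47, 48, 47, 47, 47, 47, 47, 47, 47, 48, 47]
Key observation: The state at step 9, [54, 54, 55, 54, 54, 54, 54, 54, 54, 54, 54, 54, 54, 54, 54, 54], reappears at step 13: the system is in a cycle of period 4 from step 9 on.  Therefore the state at step 2996 equals the state at step 9 + ((2996 - 9) mod 4) = 12, which is [47, 48, 48, 48, 47, 47, 48, 47, 47, 47, 47, 47, 47, 47, 48, 47].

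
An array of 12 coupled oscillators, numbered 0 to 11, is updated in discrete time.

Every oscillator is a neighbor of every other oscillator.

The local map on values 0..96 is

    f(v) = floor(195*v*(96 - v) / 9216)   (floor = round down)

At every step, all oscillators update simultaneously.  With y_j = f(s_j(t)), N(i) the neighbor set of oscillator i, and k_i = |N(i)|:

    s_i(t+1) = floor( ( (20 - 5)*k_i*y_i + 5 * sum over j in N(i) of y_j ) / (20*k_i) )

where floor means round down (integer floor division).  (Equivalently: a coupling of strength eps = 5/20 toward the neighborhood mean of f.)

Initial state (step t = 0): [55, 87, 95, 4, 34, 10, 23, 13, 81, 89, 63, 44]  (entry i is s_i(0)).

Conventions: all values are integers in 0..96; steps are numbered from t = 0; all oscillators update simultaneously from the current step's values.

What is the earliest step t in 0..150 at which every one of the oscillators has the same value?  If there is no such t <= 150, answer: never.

Simulating step by step:
t=0: [55, 87, 95, 4, 34, 10, 23, 13, 81, 89, 63, 44]  (not all equal)
t=1: [41, 18, 8, 12, 39, 20, 32, 23, 25, 16, 38, 42]  (not all equal)
t=2: [43, 30, 19, 24, 43, 32, 40, 35, 36, 29, 43, 43]  (not all equal)
t=3: [46, 41, 33, 38, 46, 43, 46, 44, 44, 41, 46, 46]  (not all equal)
t=4: [47, 47, 44, 46, 47, 47, 47, 47, 47, 47, 47, 47]  (not all equal)
t=5: [48, 48, 48, 48, 48, 48, 48, 48, 48, 48, 48, 48]  (all equal)

Answer: 5
Key observation: Synchronization is absorbing here: once all oscillators are equal they stay equal, and step 5 is the first all-equal step.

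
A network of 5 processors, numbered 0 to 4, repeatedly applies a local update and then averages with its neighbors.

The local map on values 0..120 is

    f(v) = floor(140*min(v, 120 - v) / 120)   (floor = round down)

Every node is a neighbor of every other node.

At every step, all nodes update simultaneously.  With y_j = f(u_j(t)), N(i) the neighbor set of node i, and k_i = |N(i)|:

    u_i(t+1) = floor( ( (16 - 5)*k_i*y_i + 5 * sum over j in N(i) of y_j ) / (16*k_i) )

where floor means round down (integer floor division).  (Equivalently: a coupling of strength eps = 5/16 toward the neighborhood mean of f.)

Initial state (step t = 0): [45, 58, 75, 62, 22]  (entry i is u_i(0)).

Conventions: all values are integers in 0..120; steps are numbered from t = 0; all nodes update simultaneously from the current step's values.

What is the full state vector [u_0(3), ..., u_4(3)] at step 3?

Simulating step by step:
t=0: [45, 58, 75, 62, 22]
t=1: [52, 61, 52, 61, 35]
t=2: [59, 64, 59, 64, 47]
t=3: [66, 64, 66, 64, 57]

Answer: [66, 64, 66, 64, 57]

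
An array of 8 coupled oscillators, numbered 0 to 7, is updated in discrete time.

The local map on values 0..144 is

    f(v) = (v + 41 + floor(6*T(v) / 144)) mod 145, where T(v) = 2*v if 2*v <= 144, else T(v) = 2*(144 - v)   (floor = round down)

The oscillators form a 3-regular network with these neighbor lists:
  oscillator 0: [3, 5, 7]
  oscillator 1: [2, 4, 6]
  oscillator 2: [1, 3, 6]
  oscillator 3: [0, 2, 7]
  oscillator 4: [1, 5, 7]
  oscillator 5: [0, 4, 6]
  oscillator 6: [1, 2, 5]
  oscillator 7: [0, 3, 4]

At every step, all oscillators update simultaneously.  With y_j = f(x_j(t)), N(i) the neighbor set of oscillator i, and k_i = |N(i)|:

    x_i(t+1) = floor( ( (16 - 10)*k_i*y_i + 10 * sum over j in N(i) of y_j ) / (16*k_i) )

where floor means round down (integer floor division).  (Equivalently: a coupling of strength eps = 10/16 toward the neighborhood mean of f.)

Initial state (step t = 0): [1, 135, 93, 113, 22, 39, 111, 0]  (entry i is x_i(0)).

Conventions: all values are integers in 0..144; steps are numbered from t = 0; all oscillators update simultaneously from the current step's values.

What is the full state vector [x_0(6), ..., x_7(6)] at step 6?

Simulating step by step:
t=0: [1, 135, 93, 113, 22, 39, 111, 0]
t=1: [43, 55, 62, 50, 56, 55, 55, 39]
t=2: [90, 101, 101, 93, 96, 97, 101, 90]
t=3: [136, 29, 28, 108, 110, 110, 29, 136]
t=4: [21, 58, 58, 30, 26, 26, 58, 21]
t=5: [66, 95, 96, 75, 74, 74, 95, 66]
t=6: [115, 136, 136, 121, 122, 122, 136, 115]

Answer: [115, 136, 136, 121, 122, 122, 136, 115]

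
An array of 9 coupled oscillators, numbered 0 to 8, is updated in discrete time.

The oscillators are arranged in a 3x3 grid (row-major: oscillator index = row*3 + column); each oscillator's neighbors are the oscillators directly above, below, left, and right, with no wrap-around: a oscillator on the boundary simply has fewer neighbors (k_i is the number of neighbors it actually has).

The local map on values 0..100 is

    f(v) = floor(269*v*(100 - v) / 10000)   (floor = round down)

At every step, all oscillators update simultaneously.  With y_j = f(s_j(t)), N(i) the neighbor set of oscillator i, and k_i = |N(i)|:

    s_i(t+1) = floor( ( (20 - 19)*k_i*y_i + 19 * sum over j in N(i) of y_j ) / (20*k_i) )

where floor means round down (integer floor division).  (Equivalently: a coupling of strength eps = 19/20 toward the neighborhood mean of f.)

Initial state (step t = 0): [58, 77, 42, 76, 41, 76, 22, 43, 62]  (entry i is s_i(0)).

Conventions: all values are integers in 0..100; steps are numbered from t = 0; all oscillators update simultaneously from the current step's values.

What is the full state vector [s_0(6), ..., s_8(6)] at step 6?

Answer: [63, 63, 63, 63, 63, 63, 63, 63, 63]

Derivation:
t=0: [58, 77, 42, 76, 41, 76, 22, 43, 62]
t=1: [48, 64, 48, 58, 53, 63, 56, 58, 57]
t=2: [63, 66, 61, 66, 63, 66, 65, 65, 63]
t=3: [60, 62, 60, 61, 60, 62, 60, 61, 60]
t=4: [63, 63, 63, 63, 63, 63, 63, 63, 63]
t=5: [62, 62, 62, 62, 62, 62, 62, 62, 62]
t=6: [63, 63, 63, 63, 63, 63, 63, 63, 63]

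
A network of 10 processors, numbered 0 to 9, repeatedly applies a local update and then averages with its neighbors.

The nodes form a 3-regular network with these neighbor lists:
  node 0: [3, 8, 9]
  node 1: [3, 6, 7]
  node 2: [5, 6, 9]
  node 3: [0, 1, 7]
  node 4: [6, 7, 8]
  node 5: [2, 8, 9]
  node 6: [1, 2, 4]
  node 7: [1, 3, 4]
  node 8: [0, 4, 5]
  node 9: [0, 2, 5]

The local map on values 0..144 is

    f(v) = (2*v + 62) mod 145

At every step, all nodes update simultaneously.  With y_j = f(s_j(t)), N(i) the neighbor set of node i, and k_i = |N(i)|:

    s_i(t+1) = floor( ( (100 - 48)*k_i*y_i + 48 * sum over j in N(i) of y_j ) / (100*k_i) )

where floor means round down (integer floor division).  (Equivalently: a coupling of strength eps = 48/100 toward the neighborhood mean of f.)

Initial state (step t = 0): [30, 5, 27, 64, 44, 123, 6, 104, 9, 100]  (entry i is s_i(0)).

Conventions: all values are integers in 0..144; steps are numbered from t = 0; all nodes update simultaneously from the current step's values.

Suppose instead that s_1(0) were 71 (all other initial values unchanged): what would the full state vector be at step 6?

Simulating step by step:
t=0: [30, 71, 27, 64, 44, 123, 6, 104, 9, 100]
t=1: [102, 69, 93, 72, 47, 59, 67, 82, 64, 101]
t=2: [98, 59, 86, 72, 34, 60, 53, 62, 50, 103]
t=3: [90, 38, 75, 61, 80, 55, 52, 57, 53, 102]
t=4: [79, 86, 61, 62, 52, 47, 56, 56, 44, 93]
t=5: [62, 62, 43, 52, 21, 29, 38, 39, 19, 73]
t=6: [50, 69, 52, 46, 114, 88, 95, 99, 94, 59]

Answer: [50, 69, 52, 46, 114, 88, 95, 99, 94, 59]
Key observation: This trace re-runs the system from the modified initial state.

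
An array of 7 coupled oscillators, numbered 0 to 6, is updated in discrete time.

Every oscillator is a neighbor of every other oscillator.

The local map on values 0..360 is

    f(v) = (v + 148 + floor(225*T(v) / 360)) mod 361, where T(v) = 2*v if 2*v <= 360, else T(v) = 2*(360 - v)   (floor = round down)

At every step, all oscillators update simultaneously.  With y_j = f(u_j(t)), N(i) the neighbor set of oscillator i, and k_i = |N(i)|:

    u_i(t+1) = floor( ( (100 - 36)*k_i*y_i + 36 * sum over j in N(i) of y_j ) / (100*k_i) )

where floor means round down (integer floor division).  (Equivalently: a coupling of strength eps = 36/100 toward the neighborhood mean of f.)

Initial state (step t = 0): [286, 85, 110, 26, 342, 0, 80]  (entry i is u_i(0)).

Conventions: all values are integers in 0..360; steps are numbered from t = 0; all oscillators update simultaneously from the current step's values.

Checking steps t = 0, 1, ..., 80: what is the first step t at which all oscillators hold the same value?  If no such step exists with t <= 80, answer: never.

Answer: 19
Key observation: Synchronization is absorbing here: once all oscillators are equal they stay equal, and step 19 is the first all-equal step.

Derivation:
t=0: [286, 85, 110, 26, 342, 0, 80]  (not all equal)
t=1: [177, 278, 101, 201, 169, 168, 272]  (not all equal)
t=2: [170, 160, 71, 171, 160, 158, 161]  (not all equal)
t=3: [171, 159, 251, 173, 159, 156, 160]  (not all equal)
t=4: [164, 149, 166, 167, 149, 145, 150]  (not all equal)
t=5: [148, 128, 150, 151, 128, 123, 129]  (not all equal)
t=6: [109, 83, 111, 112, 83, 76, 84]  (not all equal)
t=7: [104, 279, 106, 108, 279, 270, 281]  (not all equal)
t=8: [56, 141, 59, 62, 141, 142, 140]  (not all equal)
t=9: [234, 135, 237, 241, 135, 136, 134]  (not all equal)
t=10: [156, 105, 156, 155, 105, 107, 104]  (not all equal)
t=11: [110, 43, 110, 108, 43, 45, 42]  (not all equal)
t=12: [84, 206, 84, 82, 206, 209, 204]  (not all equal)
t=13: [300, 212, 300, 297, 212, 211, 212]  (not all equal)
t=14: [167, 180, 167, 167, 180, 180, 180]  (not all equal)
t=15: [169, 186, 169, 169, 186, 186, 186]  (not all equal)
t=16: [172, 185, 172, 172, 185, 185, 185]  (not all equal)
t=17: [177, 187, 177, 177, 187, 187, 187]  (not all equal)
t=18: [186, 189, 186, 186, 189, 189, 189]  (not all equal)
t=19: [189, 189, 189, 189, 189, 189, 189]  (all equal)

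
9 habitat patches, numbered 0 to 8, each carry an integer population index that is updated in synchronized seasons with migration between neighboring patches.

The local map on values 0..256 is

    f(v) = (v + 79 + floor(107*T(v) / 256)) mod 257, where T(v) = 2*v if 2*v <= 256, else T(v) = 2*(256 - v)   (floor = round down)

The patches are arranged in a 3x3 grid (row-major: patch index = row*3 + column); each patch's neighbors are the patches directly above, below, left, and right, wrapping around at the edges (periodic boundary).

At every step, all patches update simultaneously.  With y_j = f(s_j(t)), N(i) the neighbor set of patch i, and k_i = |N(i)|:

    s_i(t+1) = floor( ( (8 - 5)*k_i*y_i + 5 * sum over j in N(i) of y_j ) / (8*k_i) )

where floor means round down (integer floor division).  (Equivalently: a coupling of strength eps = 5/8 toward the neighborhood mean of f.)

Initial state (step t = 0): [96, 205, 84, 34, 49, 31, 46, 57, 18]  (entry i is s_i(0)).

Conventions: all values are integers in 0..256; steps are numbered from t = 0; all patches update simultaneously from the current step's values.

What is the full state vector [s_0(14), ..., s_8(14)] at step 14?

Answer: [69, 69, 69, 69, 69, 69, 69, 69, 69]

Derivation:
t=0: [96, 205, 84, 34, 49, 31, 46, 57, 18]
t=1: [190, 156, 176, 165, 145, 152, 169, 148, 153]
t=2: [64, 61, 62, 62, 60, 61, 62, 60, 61]
t=3: [193, 190, 191, 191, 189, 190, 191, 189, 190]
t=4: [67, 67, 67, 67, 67, 67, 67, 67, 67]
t=5: [202, 202, 202, 202, 202, 202, 202, 202, 202]
t=6: [69, 69, 69, 69, 69, 69, 69, 69, 69]
t=7: [205, 205, 205, 205, 205, 205, 205, 205, 205]
t=8: [69, 69, 69, 69, 69, 69, 69, 69, 69]
t=9: [205, 205, 205, 205, 205, 205, 205, 205, 205]
t=10: [69, 69, 69, 69, 69, 69, 69, 69, 69]
t=11: [205, 205, 205, 205, 205, 205, 205, 205, 205]
t=12: [69, 69, 69, 69, 69, 69, 69, 69, 69]
t=13: [205, 205, 205, 205, 205, 205, 205, 205, 205]
t=14: [69, 69, 69, 69, 69, 69, 69, 69, 69]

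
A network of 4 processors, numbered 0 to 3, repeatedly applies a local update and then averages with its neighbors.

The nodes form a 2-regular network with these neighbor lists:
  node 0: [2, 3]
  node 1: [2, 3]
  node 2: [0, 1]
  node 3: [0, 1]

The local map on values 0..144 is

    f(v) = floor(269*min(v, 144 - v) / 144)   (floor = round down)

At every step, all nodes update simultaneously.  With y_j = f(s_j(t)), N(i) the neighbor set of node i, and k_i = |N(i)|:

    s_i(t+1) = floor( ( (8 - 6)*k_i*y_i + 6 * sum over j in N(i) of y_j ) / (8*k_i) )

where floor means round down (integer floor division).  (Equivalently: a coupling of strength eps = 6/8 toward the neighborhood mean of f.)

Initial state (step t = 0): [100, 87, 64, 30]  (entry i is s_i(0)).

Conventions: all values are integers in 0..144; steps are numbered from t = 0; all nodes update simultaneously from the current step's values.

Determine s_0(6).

Answer: s_0(6) = 103

Derivation:
t=0: [100, 87, 64, 30]
t=1: [86, 92, 100, 84]
t=2: [99, 97, 97, 104]
t=3: [81, 82, 85, 82]
t=4: [113, 113, 114, 115]
t=5: [55, 55, 56, 56]
t=6: [103, 103, 102, 102]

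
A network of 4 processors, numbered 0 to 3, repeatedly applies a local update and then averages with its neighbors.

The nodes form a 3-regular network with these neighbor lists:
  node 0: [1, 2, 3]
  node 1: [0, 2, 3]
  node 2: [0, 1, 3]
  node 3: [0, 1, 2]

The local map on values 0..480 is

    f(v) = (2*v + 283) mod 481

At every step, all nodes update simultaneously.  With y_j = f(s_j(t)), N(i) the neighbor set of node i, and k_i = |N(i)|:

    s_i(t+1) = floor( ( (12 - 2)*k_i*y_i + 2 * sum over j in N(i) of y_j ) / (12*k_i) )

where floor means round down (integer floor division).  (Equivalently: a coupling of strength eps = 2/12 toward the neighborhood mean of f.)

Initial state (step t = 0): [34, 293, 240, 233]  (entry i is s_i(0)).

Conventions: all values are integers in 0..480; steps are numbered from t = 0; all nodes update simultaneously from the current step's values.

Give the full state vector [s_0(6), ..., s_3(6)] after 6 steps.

Simulating step by step:
t=0: [34, 293, 240, 233]
t=1: [344, 373, 290, 280]
t=2: [52, 97, 342, 327]
t=3: [374, 444, 77, 428]
t=4: [103, 212, 389, 187]
t=5: [34, 204, 105, 165]
t=6: [312, 202, 48, 141]

Answer: [312, 202, 48, 141]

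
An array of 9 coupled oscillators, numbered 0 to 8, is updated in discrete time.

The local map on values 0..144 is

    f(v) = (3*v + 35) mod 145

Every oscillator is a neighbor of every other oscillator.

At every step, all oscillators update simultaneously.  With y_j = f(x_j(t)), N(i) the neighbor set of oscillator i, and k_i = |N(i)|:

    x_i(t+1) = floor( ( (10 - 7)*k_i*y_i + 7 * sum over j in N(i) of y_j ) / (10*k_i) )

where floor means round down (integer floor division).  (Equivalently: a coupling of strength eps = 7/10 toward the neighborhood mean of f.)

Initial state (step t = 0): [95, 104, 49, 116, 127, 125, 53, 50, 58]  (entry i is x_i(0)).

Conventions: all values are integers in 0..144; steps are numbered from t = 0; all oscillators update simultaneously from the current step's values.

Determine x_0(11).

Answer: x_0(11) = 43

Derivation:
t=0: [95, 104, 49, 116, 127, 125, 53, 50, 58]
t=1: [60, 66, 61, 73, 80, 79, 64, 62, 67]
t=2: [88, 92, 89, 97, 101, 101, 91, 90, 93]
t=3: [22, 24, 22, 27, 30, 30, 24, 23, 25]
t=4: [108, 109, 108, 111, 113, 113, 109, 109, 110]
t=5: [73, 74, 73, 75, 76, 76, 74, 74, 75]
t=6: [112, 113, 112, 113, 114, 114, 113, 113, 113]
t=7: [83, 84, 83, 84, 84, 84, 84, 84, 84]
t=8: [140, 141, 140, 141, 141, 141, 141, 141, 141]
t=9: [21, 22, 21, 22, 22, 22, 22, 22, 22]
t=10: [99, 100, 99, 100, 100, 100, 100, 100, 100]
t=11: [43, 44, 43, 44, 44, 44, 44, 44, 44]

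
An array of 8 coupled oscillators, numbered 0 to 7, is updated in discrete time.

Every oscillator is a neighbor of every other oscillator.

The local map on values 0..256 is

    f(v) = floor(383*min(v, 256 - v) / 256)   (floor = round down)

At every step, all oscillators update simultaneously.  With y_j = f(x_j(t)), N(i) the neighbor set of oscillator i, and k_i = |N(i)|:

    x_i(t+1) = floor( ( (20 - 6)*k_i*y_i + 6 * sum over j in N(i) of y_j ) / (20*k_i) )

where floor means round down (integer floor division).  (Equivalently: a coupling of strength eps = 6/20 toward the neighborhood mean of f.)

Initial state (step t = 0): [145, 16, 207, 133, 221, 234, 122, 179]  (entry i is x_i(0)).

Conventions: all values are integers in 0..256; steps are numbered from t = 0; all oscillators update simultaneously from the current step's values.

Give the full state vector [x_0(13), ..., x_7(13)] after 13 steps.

Answer: [157, 157, 153, 157, 161, 153, 159, 157]

Derivation:
t=0: [145, 16, 207, 133, 221, 234, 122, 179]
t=1: [144, 50, 83, 156, 69, 56, 155, 111]
t=2: [153, 92, 125, 141, 111, 98, 142, 152]
t=3: [156, 145, 178, 168, 164, 151, 166, 157]
t=4: [146, 157, 125, 134, 138, 151, 136, 146]
t=5: [165, 155, 181, 177, 173, 161, 175, 165]
t=6: [133, 143, 118, 122, 126, 137, 124, 133]
t=7: [182, 173, 177, 181, 185, 178, 183, 182]
t=8: [111, 120, 116, 112, 108, 115, 110, 111]
t=9: [166, 175, 171, 167, 163, 170, 165, 166]
t=10: [133, 124, 128, 132, 136, 129, 134, 133]
t=11: [184, 185, 188, 185, 181, 188, 183, 184]
t=12: [106, 106, 102, 106, 109, 102, 108, 106]
t=13: [157, 157, 153, 157, 161, 153, 159, 157]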